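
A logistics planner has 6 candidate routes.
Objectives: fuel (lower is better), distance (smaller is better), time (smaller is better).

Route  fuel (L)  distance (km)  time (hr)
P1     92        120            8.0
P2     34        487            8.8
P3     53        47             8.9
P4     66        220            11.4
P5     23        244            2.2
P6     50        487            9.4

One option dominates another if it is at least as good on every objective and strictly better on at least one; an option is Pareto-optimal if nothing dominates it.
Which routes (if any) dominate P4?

P3: fuel 53≤66, distance 47≤220, time 8.9≤11.4 — dominates P4.
Others (P1, P2, P5, P6) are each worse than P4 on at least one objective.

P3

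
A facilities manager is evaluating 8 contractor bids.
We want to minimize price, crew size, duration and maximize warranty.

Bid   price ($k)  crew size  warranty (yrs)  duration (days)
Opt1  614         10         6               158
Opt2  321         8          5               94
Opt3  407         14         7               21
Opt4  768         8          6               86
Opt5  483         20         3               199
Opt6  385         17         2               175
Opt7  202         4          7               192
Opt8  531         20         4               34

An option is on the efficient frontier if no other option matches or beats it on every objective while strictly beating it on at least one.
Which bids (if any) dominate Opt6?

Opt2: price 321≤385, crew size 8≤17, warranty 5≥2, duration 94≤175 — dominates Opt6.
Others (Opt1, Opt3, Opt4, Opt5, Opt7, Opt8) are each worse than Opt6 on at least one objective.

Opt2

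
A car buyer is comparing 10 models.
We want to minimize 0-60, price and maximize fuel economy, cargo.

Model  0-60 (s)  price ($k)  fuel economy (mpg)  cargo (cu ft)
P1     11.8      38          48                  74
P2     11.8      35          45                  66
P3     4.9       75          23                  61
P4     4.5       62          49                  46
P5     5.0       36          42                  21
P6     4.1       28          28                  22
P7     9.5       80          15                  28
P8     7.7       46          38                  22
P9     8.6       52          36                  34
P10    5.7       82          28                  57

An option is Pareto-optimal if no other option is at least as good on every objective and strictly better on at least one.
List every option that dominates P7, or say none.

P3, P4, P9

P3: 0-60 4.9≤9.5, price 75≤80, fuel economy 23≥15, cargo 61≥28 — dominates P7.
P4: 0-60 4.5≤9.5, price 62≤80, fuel economy 49≥15, cargo 46≥28 — dominates P7.
P9: 0-60 8.6≤9.5, price 52≤80, fuel economy 36≥15, cargo 34≥28 — dominates P7.
Others (P1, P2, P5, P6, P8, P10) are each worse than P7 on at least one objective.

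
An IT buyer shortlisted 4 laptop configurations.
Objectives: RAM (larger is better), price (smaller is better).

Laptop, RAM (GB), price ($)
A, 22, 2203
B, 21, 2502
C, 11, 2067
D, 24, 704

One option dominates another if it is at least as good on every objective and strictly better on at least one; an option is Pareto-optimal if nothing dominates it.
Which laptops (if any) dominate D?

A: worse on RAM (22 vs 24).
B: worse on RAM (21 vs 24).
C: worse on RAM (11 vs 24).
No option dominates D.

none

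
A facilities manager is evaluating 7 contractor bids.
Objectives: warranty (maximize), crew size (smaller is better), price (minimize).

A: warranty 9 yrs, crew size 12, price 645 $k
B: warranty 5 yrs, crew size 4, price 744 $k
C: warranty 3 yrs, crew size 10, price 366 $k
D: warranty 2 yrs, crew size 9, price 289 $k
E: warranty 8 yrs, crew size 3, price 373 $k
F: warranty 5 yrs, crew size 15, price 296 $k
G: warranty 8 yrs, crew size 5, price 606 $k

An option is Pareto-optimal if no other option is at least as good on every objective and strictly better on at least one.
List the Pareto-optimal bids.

A: not dominated (best warranty).
B: dominated by E (warranty 8≥5, crew size 3≤4, price 373≤744).
C: not dominated.
D: not dominated (best price).
E: not dominated (best crew size).
F: not dominated.
G: dominated by E (warranty 8≥8, crew size 3≤5, price 373≤606).

A, C, D, E, F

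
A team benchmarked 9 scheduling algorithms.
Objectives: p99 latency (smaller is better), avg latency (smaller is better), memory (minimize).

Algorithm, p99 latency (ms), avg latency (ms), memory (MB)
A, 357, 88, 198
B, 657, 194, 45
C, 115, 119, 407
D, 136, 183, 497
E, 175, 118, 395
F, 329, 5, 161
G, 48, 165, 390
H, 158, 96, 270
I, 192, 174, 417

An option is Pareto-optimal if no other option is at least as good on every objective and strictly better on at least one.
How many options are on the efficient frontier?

A: dominated by F (p99 latency 329≤357, avg latency 5≤88, memory 161≤198).
B: not dominated (best memory).
C: not dominated.
D: dominated by C (p99 latency 115≤136, avg latency 119≤183, memory 407≤497).
E: dominated by H (p99 latency 158≤175, avg latency 96≤118, memory 270≤395).
F: not dominated (best avg latency).
G: not dominated (best p99 latency).
H: not dominated.
I: dominated by C (p99 latency 115≤192, avg latency 119≤174, memory 407≤417).
Pareto-optimal: B, C, F, G, H → 5.

5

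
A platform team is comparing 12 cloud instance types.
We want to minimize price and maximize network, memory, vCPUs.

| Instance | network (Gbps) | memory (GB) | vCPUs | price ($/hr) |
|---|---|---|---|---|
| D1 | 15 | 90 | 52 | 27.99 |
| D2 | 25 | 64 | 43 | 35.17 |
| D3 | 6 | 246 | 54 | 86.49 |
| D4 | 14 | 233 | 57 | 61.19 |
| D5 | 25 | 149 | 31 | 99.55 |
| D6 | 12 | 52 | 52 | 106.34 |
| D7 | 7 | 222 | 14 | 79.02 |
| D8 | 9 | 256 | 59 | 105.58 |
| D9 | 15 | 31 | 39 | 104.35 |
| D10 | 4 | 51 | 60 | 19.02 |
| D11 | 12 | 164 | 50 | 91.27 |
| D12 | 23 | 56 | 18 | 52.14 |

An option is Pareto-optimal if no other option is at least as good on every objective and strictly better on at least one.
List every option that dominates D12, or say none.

D2

D2: network 25≥23, memory 64≥56, vCPUs 43≥18, price 35.17≤52.14 — dominates D12.
Others (D1, D3, D4, D5, D6, D7, D8, D9, D10, D11) are each worse than D12 on at least one objective.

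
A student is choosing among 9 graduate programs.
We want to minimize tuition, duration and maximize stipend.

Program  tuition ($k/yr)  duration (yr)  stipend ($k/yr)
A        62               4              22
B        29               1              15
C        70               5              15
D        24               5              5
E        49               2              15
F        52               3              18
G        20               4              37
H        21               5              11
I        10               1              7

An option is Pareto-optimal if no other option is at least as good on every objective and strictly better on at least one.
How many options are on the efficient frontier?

4

A: dominated by G (tuition 20≤62, duration 4≤4, stipend 37≥22).
B: not dominated.
C: dominated by A (tuition 62≤70, duration 4≤5, stipend 22≥15).
D: dominated by G (tuition 20≤24, duration 4≤5, stipend 37≥5).
E: dominated by B (tuition 29≤49, duration 1≤2, stipend 15≥15).
F: not dominated.
G: not dominated (best stipend).
H: dominated by G (tuition 20≤21, duration 4≤5, stipend 37≥11).
I: not dominated (best tuition).
Pareto-optimal: B, F, G, I → 4.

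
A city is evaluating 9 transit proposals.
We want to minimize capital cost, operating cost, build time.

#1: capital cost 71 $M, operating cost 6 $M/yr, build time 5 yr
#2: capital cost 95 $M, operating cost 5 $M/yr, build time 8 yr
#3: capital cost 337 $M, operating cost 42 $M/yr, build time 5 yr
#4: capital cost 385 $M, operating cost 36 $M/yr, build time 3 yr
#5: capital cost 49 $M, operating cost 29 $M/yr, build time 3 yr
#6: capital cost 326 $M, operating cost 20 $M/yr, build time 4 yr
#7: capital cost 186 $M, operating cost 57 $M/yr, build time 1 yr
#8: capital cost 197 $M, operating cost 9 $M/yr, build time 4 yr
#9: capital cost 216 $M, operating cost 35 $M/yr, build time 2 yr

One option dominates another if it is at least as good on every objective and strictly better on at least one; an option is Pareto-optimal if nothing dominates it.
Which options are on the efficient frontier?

#1: not dominated.
#2: not dominated (best operating cost).
#3: dominated by #1 (capital cost 71≤337, operating cost 6≤42, build time 5≤5).
#4: dominated by #5 (capital cost 49≤385, operating cost 29≤36, build time 3≤3).
#5: not dominated (best capital cost).
#6: dominated by #8 (capital cost 197≤326, operating cost 9≤20, build time 4≤4).
#7: not dominated (best build time).
#8: not dominated.
#9: not dominated.

#1, #2, #5, #7, #8, #9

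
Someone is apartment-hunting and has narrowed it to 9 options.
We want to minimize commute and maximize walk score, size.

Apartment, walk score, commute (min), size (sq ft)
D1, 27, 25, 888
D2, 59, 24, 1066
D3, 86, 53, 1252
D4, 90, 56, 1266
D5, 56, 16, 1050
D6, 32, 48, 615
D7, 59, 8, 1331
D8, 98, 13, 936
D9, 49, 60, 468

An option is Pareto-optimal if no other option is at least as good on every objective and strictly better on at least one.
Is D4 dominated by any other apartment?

D1: worse on walk score (27 vs 90).
D2: worse on walk score (59 vs 90).
D3: worse on walk score (86 vs 90).
D5: worse on walk score (56 vs 90).
D6: worse on walk score (32 vs 90).
D7: worse on walk score (59 vs 90).
D8: worse on size (936 vs 1266).
D9: worse on walk score (49 vs 90).
No option is at least as good as D4 on every objective and strictly better on one.

No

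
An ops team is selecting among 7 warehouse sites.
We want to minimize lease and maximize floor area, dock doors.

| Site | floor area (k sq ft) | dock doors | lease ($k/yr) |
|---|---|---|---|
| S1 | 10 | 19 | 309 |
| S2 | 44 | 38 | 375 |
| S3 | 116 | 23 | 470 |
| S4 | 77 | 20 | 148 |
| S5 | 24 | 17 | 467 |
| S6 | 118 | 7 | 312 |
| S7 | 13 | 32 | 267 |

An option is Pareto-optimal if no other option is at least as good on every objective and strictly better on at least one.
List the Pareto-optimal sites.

S1: dominated by S4 (floor area 77≥10, dock doors 20≥19, lease 148≤309).
S2: not dominated (best dock doors).
S3: not dominated.
S4: not dominated (best lease).
S5: dominated by S2 (floor area 44≥24, dock doors 38≥17, lease 375≤467).
S6: not dominated (best floor area).
S7: not dominated.

S2, S3, S4, S6, S7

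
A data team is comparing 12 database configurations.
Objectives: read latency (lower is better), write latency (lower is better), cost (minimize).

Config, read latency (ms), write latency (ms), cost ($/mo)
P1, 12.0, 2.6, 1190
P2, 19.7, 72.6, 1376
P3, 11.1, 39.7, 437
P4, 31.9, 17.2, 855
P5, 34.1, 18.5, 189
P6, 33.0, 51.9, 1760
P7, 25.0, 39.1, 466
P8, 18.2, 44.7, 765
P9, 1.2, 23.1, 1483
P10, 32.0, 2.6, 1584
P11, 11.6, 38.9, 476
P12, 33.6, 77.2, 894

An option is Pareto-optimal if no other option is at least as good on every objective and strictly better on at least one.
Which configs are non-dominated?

P1, P3, P4, P5, P7, P9, P11

P1: not dominated.
P2: dominated by P1 (read latency 12.0≤19.7, write latency 2.6≤72.6, cost 1190≤1376).
P3: not dominated.
P4: not dominated.
P5: not dominated (best cost).
P6: dominated by P1 (read latency 12.0≤33.0, write latency 2.6≤51.9, cost 1190≤1760).
P7: not dominated.
P8: dominated by P3 (read latency 11.1≤18.2, write latency 39.7≤44.7, cost 437≤765).
P9: not dominated (best read latency).
P10: dominated by P1 (read latency 12.0≤32.0, write latency 2.6≤2.6, cost 1190≤1584).
P11: not dominated.
P12: dominated by P3 (read latency 11.1≤33.6, write latency 39.7≤77.2, cost 437≤894).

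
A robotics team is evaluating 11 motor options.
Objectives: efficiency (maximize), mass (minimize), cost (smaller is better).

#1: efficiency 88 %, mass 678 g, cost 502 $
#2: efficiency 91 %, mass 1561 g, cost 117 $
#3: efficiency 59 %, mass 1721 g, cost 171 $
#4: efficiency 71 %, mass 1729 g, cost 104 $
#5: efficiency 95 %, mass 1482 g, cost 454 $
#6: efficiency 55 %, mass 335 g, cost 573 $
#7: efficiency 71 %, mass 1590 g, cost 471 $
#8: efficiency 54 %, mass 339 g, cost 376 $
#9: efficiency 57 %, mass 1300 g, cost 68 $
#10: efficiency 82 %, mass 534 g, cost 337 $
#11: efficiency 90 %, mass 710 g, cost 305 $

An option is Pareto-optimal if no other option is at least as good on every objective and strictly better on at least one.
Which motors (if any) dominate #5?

none

#1: worse on efficiency (88 vs 95).
#2: worse on efficiency (91 vs 95).
#3: worse on efficiency (59 vs 95).
#4: worse on efficiency (71 vs 95).
#6: worse on efficiency (55 vs 95).
#7: worse on efficiency (71 vs 95).
#8: worse on efficiency (54 vs 95).
#9: worse on efficiency (57 vs 95).
#10: worse on efficiency (82 vs 95).
#11: worse on efficiency (90 vs 95).
No option dominates #5.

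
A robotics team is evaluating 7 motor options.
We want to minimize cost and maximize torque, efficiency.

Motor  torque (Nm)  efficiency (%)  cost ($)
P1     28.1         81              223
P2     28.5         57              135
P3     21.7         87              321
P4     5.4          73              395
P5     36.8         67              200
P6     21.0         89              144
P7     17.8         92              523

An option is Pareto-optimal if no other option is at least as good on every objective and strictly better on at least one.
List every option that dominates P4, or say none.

P1: torque 28.1≥5.4, efficiency 81≥73, cost 223≤395 — dominates P4.
P3: torque 21.7≥5.4, efficiency 87≥73, cost 321≤395 — dominates P4.
P6: torque 21.0≥5.4, efficiency 89≥73, cost 144≤395 — dominates P4.
Others (P2, P5, P7) are each worse than P4 on at least one objective.

P1, P3, P6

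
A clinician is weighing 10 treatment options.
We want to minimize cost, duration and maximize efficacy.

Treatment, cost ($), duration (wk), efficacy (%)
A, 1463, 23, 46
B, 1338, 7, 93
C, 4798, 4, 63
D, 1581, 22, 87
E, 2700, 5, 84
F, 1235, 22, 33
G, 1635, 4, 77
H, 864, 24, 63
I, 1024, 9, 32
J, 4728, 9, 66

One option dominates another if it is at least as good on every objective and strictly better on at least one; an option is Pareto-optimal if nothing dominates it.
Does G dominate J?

G vs J: cost 1635≤4728, duration 4≤9, efficacy 77≥66 — G is at least as good on every objective with at least one strict improvement.

Yes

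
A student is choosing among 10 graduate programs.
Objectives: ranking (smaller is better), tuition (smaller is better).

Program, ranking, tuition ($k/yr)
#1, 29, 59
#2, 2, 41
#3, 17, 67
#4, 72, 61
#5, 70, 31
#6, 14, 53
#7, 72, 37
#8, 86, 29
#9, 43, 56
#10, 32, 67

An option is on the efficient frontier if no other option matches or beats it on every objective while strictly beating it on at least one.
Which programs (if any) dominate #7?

#5

#5: ranking 70≤72, tuition 31≤37 — dominates #7.
Others (#1, #2, #3, #4, #6, #8, #9, #10) are each worse than #7 on at least one objective.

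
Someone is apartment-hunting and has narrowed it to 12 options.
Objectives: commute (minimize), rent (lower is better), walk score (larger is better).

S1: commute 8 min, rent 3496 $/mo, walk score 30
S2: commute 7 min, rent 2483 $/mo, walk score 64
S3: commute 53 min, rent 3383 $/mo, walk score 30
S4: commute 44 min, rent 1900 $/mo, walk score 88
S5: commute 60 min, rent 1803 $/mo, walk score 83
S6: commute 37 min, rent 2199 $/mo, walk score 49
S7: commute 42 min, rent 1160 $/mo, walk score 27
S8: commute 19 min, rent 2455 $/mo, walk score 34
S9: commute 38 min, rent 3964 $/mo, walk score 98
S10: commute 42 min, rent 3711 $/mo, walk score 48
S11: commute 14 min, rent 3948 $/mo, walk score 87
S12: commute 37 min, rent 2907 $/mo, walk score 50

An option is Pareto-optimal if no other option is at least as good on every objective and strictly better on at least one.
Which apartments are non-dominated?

S1: dominated by S2 (commute 7≤8, rent 2483≤3496, walk score 64≥30).
S2: not dominated (best commute).
S3: dominated by S2 (commute 7≤53, rent 2483≤3383, walk score 64≥30).
S4: not dominated.
S5: not dominated.
S6: not dominated.
S7: not dominated (best rent).
S8: not dominated.
S9: not dominated (best walk score).
S10: dominated by S2 (commute 7≤42, rent 2483≤3711, walk score 64≥48).
S11: not dominated.
S12: dominated by S2 (commute 7≤37, rent 2483≤2907, walk score 64≥50).

S2, S4, S5, S6, S7, S8, S9, S11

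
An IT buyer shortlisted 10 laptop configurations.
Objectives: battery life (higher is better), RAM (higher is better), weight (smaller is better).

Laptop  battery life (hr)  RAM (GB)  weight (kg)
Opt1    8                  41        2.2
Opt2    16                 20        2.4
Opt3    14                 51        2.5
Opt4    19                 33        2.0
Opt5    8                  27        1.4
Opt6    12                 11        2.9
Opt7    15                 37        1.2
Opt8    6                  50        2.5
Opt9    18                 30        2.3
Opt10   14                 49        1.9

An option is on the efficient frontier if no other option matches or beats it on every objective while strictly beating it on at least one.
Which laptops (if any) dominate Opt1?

Opt10: battery life 14≥8, RAM 49≥41, weight 1.9≤2.2 — dominates Opt1.
Others (Opt2, Opt3, Opt4, Opt5, Opt6, Opt7, Opt8, Opt9) are each worse than Opt1 on at least one objective.

Opt10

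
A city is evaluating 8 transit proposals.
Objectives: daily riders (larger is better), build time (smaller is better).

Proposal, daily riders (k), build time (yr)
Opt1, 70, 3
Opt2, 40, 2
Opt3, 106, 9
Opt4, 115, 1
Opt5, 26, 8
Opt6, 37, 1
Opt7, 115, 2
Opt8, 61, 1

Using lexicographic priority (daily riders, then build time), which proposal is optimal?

Opt4

First maximize daily riders: best is 115, kept {Opt4, Opt7}.
Then minimize build time: best is 1, kept {Opt4}.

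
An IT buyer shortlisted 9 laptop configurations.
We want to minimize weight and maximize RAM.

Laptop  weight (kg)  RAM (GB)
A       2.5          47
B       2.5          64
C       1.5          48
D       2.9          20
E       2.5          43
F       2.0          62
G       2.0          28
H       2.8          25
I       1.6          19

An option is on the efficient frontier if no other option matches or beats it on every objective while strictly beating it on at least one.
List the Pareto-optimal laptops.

B, C, F

A: dominated by B (weight 2.5≤2.5, RAM 64≥47).
B: not dominated (best RAM).
C: not dominated (best weight).
D: dominated by A (weight 2.5≤2.9, RAM 47≥20).
E: dominated by A (weight 2.5≤2.5, RAM 47≥43).
F: not dominated.
G: dominated by C (weight 1.5≤2.0, RAM 48≥28).
H: dominated by A (weight 2.5≤2.8, RAM 47≥25).
I: dominated by C (weight 1.5≤1.6, RAM 48≥19).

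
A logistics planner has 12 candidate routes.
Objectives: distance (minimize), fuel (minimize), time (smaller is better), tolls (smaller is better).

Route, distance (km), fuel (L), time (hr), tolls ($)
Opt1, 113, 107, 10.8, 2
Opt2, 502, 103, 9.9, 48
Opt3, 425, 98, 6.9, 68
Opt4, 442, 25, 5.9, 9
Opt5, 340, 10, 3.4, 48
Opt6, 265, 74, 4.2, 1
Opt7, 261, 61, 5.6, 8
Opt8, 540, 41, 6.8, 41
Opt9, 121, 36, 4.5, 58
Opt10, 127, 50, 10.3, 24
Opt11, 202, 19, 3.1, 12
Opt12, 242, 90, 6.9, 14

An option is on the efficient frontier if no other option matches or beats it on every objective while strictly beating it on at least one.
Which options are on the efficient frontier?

Opt1, Opt4, Opt5, Opt6, Opt7, Opt9, Opt10, Opt11

Opt1: not dominated (best distance).
Opt2: dominated by Opt4 (distance 442≤502, fuel 25≤103, time 5.9≤9.9, tolls 9≤48).
Opt3: dominated by Opt5 (distance 340≤425, fuel 10≤98, time 3.4≤6.9, tolls 48≤68).
Opt4: not dominated.
Opt5: not dominated (best fuel).
Opt6: not dominated (best tolls).
Opt7: not dominated.
Opt8: dominated by Opt4 (distance 442≤540, fuel 25≤41, time 5.9≤6.8, tolls 9≤41).
Opt9: not dominated.
Opt10: not dominated.
Opt11: not dominated (best time).
Opt12: dominated by Opt11 (distance 202≤242, fuel 19≤90, time 3.1≤6.9, tolls 12≤14).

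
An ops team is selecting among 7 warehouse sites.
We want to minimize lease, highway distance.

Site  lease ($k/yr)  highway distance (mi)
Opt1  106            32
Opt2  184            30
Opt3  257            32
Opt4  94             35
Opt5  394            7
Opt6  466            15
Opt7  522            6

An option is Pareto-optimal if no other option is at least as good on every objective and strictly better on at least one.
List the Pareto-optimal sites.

Opt1: not dominated.
Opt2: not dominated.
Opt3: dominated by Opt1 (lease 106≤257, highway distance 32≤32).
Opt4: not dominated (best lease).
Opt5: not dominated.
Opt6: dominated by Opt5 (lease 394≤466, highway distance 7≤15).
Opt7: not dominated (best highway distance).

Opt1, Opt2, Opt4, Opt5, Opt7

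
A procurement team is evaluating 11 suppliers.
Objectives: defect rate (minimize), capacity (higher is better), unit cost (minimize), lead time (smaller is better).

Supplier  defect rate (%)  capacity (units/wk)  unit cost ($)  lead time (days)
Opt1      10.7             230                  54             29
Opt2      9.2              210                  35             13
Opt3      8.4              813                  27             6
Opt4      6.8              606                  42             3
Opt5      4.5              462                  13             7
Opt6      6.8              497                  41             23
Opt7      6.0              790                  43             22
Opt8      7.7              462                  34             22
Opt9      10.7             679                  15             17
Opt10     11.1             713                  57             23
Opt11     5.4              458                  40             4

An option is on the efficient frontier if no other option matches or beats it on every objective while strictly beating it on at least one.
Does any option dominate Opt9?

Opt1: worse on capacity (230 vs 679).
Opt2: worse on capacity (210 vs 679).
Opt3: worse on unit cost (27 vs 15).
Opt4: worse on capacity (606 vs 679).
Opt5: worse on capacity (462 vs 679).
Opt6: worse on capacity (497 vs 679).
Opt7: worse on unit cost (43 vs 15).
Opt8: worse on capacity (462 vs 679).
Opt10: worse on defect rate (11.1 vs 10.7).
Opt11: worse on capacity (458 vs 679).
No option is at least as good as Opt9 on every objective and strictly better on one.

No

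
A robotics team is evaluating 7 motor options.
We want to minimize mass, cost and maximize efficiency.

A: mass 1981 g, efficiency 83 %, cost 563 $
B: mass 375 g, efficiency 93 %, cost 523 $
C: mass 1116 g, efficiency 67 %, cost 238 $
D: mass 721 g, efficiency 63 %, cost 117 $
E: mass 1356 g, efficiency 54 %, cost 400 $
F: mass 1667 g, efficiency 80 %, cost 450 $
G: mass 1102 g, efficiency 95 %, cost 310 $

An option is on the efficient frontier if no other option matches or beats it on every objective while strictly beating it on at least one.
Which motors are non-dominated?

A: dominated by B (mass 375≤1981, efficiency 93≥83, cost 523≤563).
B: not dominated (best mass).
C: not dominated.
D: not dominated (best cost).
E: dominated by C (mass 1116≤1356, efficiency 67≥54, cost 238≤400).
F: dominated by G (mass 1102≤1667, efficiency 95≥80, cost 310≤450).
G: not dominated (best efficiency).

B, C, D, G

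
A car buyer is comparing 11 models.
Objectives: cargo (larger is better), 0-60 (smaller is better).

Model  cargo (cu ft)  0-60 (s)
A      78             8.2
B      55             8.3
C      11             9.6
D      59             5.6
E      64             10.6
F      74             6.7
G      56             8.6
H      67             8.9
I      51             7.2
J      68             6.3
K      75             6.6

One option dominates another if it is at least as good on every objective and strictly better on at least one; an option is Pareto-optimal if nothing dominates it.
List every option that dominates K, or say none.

A: worse on 0-60 (8.2 vs 6.6).
B: worse on cargo (55 vs 75).
C: worse on cargo (11 vs 75).
D: worse on cargo (59 vs 75).
E: worse on cargo (64 vs 75).
F: worse on cargo (74 vs 75).
G: worse on cargo (56 vs 75).
H: worse on cargo (67 vs 75).
I: worse on cargo (51 vs 75).
J: worse on cargo (68 vs 75).
No option dominates K.

none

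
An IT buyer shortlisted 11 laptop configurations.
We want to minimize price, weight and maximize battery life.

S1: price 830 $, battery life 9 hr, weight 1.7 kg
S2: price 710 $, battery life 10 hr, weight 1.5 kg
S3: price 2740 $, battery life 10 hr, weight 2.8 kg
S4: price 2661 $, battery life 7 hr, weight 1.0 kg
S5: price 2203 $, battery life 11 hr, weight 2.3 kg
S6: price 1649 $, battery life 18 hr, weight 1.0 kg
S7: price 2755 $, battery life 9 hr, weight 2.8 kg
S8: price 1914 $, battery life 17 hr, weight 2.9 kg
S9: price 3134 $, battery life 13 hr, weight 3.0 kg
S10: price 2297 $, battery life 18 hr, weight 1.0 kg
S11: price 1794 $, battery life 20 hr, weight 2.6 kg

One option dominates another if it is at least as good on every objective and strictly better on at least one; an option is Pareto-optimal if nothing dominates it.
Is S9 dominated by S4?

No

S4 vs S9: S4 is worse on battery life (7 vs 13), so it does not dominate S9.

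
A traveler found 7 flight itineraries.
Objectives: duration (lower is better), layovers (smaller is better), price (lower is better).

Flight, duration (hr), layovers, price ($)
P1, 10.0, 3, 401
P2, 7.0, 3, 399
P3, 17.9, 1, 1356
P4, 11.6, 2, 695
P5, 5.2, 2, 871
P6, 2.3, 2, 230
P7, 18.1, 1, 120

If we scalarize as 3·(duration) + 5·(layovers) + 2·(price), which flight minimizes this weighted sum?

P1: 3·10.0 + 5·3 + 2·401 = 847.0
P2: 3·7.0 + 5·3 + 2·399 = 834.0
P3: 3·17.9 + 5·1 + 2·1356 = 2770.7
P4: 3·11.6 + 5·2 + 2·695 = 1434.8
P5: 3·5.2 + 5·2 + 2·871 = 1767.6
P6: 3·2.3 + 5·2 + 2·230 = 476.9
P7: 3·18.1 + 5·1 + 2·120 = 299.3
Lowest: P7 at 299.3.

P7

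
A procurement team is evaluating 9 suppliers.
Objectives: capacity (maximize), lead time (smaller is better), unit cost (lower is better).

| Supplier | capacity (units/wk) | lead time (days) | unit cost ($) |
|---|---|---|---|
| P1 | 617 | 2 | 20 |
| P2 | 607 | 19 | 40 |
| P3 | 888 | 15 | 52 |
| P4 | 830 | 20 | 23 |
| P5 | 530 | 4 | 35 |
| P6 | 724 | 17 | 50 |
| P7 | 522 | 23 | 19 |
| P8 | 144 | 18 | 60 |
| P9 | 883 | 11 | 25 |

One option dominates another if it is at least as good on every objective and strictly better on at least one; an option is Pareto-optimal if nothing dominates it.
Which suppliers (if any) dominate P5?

P1

P1: capacity 617≥530, lead time 2≤4, unit cost 20≤35 — dominates P5.
Others (P2, P3, P4, P6, P7, P8, P9) are each worse than P5 on at least one objective.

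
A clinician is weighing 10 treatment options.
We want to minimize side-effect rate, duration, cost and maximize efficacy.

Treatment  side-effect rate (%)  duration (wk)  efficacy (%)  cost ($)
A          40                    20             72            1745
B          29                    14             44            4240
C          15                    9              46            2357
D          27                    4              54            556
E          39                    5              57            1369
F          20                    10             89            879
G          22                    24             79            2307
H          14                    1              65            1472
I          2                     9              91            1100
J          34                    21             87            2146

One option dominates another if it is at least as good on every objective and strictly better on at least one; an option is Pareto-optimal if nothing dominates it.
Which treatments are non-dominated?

D, E, F, H, I

A: dominated by F (side-effect rate 20≤40, duration 10≤20, efficacy 89≥72, cost 879≤1745).
B: dominated by C (side-effect rate 15≤29, duration 9≤14, efficacy 46≥44, cost 2357≤4240).
C: dominated by H (side-effect rate 14≤15, duration 1≤9, efficacy 65≥46, cost 1472≤2357).
D: not dominated (best cost).
E: not dominated.
F: not dominated.
G: dominated by F (side-effect rate 20≤22, duration 10≤24, efficacy 89≥79, cost 879≤2307).
H: not dominated (best duration).
I: not dominated (best side-effect rate).
J: dominated by F (side-effect rate 20≤34, duration 10≤21, efficacy 89≥87, cost 879≤2146).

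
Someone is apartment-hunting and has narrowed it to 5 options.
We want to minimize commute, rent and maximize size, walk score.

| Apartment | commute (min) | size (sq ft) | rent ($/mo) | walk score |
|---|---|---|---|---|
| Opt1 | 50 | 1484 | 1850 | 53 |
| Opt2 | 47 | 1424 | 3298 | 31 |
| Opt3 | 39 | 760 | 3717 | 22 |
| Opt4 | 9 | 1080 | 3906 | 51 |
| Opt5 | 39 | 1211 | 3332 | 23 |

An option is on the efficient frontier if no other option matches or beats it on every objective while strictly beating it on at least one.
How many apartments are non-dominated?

4

Opt1: not dominated (best size).
Opt2: not dominated.
Opt3: dominated by Opt5 (commute 39≤39, size 1211≥760, rent 3332≤3717, walk score 23≥22).
Opt4: not dominated (best commute).
Opt5: not dominated.
Pareto-optimal: Opt1, Opt2, Opt4, Opt5 → 4.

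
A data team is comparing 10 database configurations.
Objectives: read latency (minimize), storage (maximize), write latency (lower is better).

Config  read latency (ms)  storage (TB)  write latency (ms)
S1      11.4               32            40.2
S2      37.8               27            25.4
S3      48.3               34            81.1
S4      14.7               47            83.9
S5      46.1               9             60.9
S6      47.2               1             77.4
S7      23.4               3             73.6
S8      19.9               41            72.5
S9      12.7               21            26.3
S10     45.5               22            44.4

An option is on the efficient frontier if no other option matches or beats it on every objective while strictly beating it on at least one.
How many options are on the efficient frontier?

5

S1: not dominated (best read latency).
S2: not dominated (best write latency).
S3: dominated by S8 (read latency 19.9≤48.3, storage 41≥34, write latency 72.5≤81.1).
S4: not dominated (best storage).
S5: dominated by S1 (read latency 11.4≤46.1, storage 32≥9, write latency 40.2≤60.9).
S6: dominated by S1 (read latency 11.4≤47.2, storage 32≥1, write latency 40.2≤77.4).
S7: dominated by S1 (read latency 11.4≤23.4, storage 32≥3, write latency 40.2≤73.6).
S8: not dominated.
S9: not dominated.
S10: dominated by S1 (read latency 11.4≤45.5, storage 32≥22, write latency 40.2≤44.4).
Pareto-optimal: S1, S2, S4, S8, S9 → 5.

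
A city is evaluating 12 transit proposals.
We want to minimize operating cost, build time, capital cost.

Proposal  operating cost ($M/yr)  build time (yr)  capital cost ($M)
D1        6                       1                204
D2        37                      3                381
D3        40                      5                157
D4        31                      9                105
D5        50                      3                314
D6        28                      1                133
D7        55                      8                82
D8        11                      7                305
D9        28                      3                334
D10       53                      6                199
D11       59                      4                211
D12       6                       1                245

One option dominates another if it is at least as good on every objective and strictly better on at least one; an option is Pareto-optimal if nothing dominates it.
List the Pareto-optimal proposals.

D1, D4, D6, D7

D1: not dominated.
D2: dominated by D1 (operating cost 6≤37, build time 1≤3, capital cost 204≤381).
D3: dominated by D6 (operating cost 28≤40, build time 1≤5, capital cost 133≤157).
D4: not dominated.
D5: dominated by D1 (operating cost 6≤50, build time 1≤3, capital cost 204≤314).
D6: not dominated.
D7: not dominated (best capital cost).
D8: dominated by D1 (operating cost 6≤11, build time 1≤7, capital cost 204≤305).
D9: dominated by D1 (operating cost 6≤28, build time 1≤3, capital cost 204≤334).
D10: dominated by D3 (operating cost 40≤53, build time 5≤6, capital cost 157≤199).
D11: dominated by D1 (operating cost 6≤59, build time 1≤4, capital cost 204≤211).
D12: dominated by D1 (operating cost 6≤6, build time 1≤1, capital cost 204≤245).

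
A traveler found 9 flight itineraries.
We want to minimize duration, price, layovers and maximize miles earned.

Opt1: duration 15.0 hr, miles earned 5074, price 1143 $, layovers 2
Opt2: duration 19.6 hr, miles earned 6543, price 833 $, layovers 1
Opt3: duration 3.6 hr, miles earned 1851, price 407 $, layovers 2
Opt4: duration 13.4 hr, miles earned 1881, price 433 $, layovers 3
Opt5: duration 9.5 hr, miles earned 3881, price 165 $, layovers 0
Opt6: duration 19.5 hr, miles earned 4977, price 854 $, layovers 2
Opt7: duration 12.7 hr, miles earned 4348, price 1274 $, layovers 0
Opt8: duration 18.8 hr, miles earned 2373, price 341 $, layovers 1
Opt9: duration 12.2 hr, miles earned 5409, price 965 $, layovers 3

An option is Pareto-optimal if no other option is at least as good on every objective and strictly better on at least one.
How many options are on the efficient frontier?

Opt1: not dominated.
Opt2: not dominated (best miles earned).
Opt3: not dominated (best duration).
Opt4: dominated by Opt5 (duration 9.5≤13.4, miles earned 3881≥1881, price 165≤433, layovers 0≤3).
Opt5: not dominated (best price).
Opt6: not dominated.
Opt7: not dominated.
Opt8: dominated by Opt5 (duration 9.5≤18.8, miles earned 3881≥2373, price 165≤341, layovers 0≤1).
Opt9: not dominated.
Pareto-optimal: Opt1, Opt2, Opt3, Opt5, Opt6, Opt7, Opt9 → 7.

7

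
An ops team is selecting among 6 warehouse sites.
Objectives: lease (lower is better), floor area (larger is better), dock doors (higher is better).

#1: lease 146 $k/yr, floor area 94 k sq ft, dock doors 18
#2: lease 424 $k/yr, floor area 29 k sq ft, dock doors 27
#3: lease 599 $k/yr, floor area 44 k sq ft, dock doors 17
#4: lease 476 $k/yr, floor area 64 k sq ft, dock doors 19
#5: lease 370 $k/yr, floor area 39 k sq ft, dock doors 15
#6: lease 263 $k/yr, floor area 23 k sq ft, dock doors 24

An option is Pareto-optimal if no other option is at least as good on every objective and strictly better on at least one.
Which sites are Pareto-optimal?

#1: not dominated (best lease).
#2: not dominated (best dock doors).
#3: dominated by #1 (lease 146≤599, floor area 94≥44, dock doors 18≥17).
#4: not dominated.
#5: dominated by #1 (lease 146≤370, floor area 94≥39, dock doors 18≥15).
#6: not dominated.

#1, #2, #4, #6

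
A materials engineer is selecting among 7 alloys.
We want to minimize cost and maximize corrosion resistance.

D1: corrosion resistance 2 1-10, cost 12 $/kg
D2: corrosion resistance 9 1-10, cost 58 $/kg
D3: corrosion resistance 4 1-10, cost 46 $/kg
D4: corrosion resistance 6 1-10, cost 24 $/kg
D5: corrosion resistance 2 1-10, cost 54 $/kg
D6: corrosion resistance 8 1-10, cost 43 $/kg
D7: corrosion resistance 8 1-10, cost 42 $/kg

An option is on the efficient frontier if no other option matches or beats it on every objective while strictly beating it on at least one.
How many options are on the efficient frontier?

D1: not dominated (best cost).
D2: not dominated (best corrosion resistance).
D3: dominated by D4 (corrosion resistance 6≥4, cost 24≤46).
D4: not dominated.
D5: dominated by D1 (corrosion resistance 2≥2, cost 12≤54).
D6: dominated by D7 (corrosion resistance 8≥8, cost 42≤43).
D7: not dominated.
Pareto-optimal: D1, D2, D4, D7 → 4.

4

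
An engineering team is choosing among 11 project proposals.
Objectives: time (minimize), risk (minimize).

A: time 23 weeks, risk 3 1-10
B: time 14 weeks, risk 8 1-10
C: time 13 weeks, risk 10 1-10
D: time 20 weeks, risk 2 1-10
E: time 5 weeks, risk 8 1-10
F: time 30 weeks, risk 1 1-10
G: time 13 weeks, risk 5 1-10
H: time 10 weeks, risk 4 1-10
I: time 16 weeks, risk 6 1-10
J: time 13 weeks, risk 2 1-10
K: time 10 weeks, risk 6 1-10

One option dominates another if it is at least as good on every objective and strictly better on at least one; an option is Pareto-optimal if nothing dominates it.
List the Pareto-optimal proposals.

E, F, H, J

A: dominated by D (time 20≤23, risk 2≤3).
B: dominated by E (time 5≤14, risk 8≤8).
C: dominated by E (time 5≤13, risk 8≤10).
D: dominated by J (time 13≤20, risk 2≤2).
E: not dominated (best time).
F: not dominated (best risk).
G: dominated by H (time 10≤13, risk 4≤5).
H: not dominated.
I: dominated by G (time 13≤16, risk 5≤6).
J: not dominated.
K: dominated by H (time 10≤10, risk 4≤6).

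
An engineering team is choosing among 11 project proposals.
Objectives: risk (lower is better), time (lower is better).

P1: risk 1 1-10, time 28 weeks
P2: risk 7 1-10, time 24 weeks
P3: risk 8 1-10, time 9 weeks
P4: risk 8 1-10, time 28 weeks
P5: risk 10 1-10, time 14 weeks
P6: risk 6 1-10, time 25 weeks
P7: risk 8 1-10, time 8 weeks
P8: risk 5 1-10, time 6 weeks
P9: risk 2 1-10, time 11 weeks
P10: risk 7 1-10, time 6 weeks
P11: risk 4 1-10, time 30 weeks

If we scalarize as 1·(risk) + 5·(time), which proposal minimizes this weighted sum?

P1: 1·1 + 5·28 = 141
P2: 1·7 + 5·24 = 127
P3: 1·8 + 5·9 = 53
P4: 1·8 + 5·28 = 148
P5: 1·10 + 5·14 = 80
P6: 1·6 + 5·25 = 131
P7: 1·8 + 5·8 = 48
P8: 1·5 + 5·6 = 35
P9: 1·2 + 5·11 = 57
P10: 1·7 + 5·6 = 37
P11: 1·4 + 5·30 = 154
Lowest: P8 at 35.

P8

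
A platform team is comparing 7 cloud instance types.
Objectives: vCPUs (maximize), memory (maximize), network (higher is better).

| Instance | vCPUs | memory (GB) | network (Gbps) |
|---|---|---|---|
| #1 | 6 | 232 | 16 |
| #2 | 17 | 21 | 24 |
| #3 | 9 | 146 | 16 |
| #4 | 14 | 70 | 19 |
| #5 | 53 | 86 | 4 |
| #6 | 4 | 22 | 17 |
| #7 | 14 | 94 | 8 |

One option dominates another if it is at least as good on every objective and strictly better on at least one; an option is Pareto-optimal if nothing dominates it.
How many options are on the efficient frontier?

#1: not dominated (best memory).
#2: not dominated (best network).
#3: not dominated.
#4: not dominated.
#5: not dominated (best vCPUs).
#6: dominated by #4 (vCPUs 14≥4, memory 70≥22, network 19≥17).
#7: not dominated.
Pareto-optimal: #1, #2, #3, #4, #5, #7 → 6.

6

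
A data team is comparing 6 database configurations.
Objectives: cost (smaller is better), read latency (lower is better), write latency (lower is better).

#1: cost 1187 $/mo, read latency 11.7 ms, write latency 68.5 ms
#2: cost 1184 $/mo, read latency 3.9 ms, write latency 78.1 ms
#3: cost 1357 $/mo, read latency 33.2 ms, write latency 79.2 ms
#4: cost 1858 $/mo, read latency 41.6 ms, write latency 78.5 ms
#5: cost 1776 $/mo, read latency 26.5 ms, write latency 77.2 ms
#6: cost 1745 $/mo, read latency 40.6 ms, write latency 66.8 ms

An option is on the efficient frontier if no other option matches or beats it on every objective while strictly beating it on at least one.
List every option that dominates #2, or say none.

#1: worse on cost (1187 vs 1184).
#3: worse on cost (1357 vs 1184).
#4: worse on cost (1858 vs 1184).
#5: worse on cost (1776 vs 1184).
#6: worse on cost (1745 vs 1184).
No option dominates #2.

none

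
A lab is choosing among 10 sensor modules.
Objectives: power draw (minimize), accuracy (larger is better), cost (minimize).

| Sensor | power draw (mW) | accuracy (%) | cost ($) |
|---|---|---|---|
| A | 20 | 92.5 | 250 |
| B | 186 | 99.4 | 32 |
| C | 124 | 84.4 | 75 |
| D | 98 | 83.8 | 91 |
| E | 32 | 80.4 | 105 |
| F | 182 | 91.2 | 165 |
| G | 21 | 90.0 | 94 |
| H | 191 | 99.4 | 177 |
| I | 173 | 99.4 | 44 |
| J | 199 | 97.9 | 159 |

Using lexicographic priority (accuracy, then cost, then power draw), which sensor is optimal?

B

First maximize accuracy: best is 99.4, kept {B, H, I}.
Then minimize cost: best is 32, kept {B}.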